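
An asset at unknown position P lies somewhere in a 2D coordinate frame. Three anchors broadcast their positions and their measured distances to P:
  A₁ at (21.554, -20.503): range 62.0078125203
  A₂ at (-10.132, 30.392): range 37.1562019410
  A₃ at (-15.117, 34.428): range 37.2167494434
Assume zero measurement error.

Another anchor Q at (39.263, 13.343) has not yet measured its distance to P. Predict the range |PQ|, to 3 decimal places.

75.583

eq1: (x − 21.554)² + (y + 20.503)² = 62.0078125203²
eq2: (x + 10.132)² + (y − 30.392)² = 37.1562019410²
eq3: (x + 15.117)² + (y − 34.428)² = 37.2167494434²
eq1−eq2, eq1−eq3 (x²,y² cancel):
  -63.372·x + 101.790·y = 2605.768634
  -73.342·x + 109.862·y = 2988.745322
det = -63.372·109.862 − 101.790·-73.342 = 503.307516
x = (2605.768634·109.862 − 101.790·2988.745322) / 503.307516 = -35.662954
y = (-63.372·2988.745322 − 2605.768634·-73.342) / 503.307516 = 3.396561
|P − Q| = √((-35.662954 − 39.263)² + (3.396561 − 13.343)²) = 75.583267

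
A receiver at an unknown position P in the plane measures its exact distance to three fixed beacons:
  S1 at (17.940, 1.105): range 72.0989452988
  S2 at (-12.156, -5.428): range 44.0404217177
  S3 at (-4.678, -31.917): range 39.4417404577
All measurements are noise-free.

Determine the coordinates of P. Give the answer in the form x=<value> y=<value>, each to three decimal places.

eq1: (x − 17.940)² + (y − 1.105)² = 72.0989452988²
eq2: (x + 12.156)² + (y + 5.428)² = 44.0404217177²
eq3: (x + 4.678)² + (y + 31.917)² = 39.4417404577²
eq2−eq3, eq2−eq1 (x²,y² cancel):
  14.956·x − 52.978·y = 1247.254908
  60.192·x + 13.066·y = -3112.866063
det = 14.956·13.066 − -52.978·60.192 = 3384.266872
x = (1247.254908·13.066 − -52.978·-3112.866063) / 3384.266872 = -43.914027
y = (14.956·-3112.866063 − 1247.254908·60.192) / 3384.266872 = -35.940071

x=-43.914 y=-35.940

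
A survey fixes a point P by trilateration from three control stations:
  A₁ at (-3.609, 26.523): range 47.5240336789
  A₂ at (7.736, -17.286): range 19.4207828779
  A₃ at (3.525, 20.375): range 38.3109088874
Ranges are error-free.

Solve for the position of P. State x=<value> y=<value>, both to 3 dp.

x=25.991 y=-10.658

eq1: (x + 3.609)² + (y − 26.523)² = 47.5240336789²
eq2: (x − 7.736)² + (y + 17.286)² = 19.4207828779²
eq3: (x − 3.525)² + (y − 20.375)² = 38.3109088874²
eq3−eq2, eq3−eq1 (x²,y² cancel):
  8.422·x − 75.322·y = 1021.644174
  -14.268·x + 12.296·y = -501.879877
det = 8.422·12.296 − -75.322·-14.268 = -971.137384
x = (1021.644174·12.296 − -75.322·-501.879877) / -971.137384 = 25.990617
y = (8.422·-501.879877 − 1021.644174·-14.268) / -971.137384 = -10.657593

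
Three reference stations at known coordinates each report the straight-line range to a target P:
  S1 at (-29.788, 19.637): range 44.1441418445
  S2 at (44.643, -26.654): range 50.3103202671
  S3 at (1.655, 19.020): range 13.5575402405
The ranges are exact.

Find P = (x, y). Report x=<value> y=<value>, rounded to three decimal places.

eq1: (x + 29.788)² + (y − 19.637)² = 44.1441418445²
eq2: (x − 44.643)² + (y + 26.654)² = 50.3103202671²
eq3: (x − 1.655)² + (y − 19.020)² = 13.5575402405²
eq3−eq2, eq3−eq1 (x²,y² cancel):
  85.976·x − 91.348·y = -8.387688
  -62.886·x + 1.234·y = -856.461074
det = 85.976·1.234 − -91.348·-62.886 = -5638.415944
x = (-8.387688·1.234 − -91.348·-856.461074) / -5638.415944 = 13.877365
y = (85.976·-856.461074 − -8.387688·-62.886) / -5638.415944 = 13.153085

x=13.877 y=13.153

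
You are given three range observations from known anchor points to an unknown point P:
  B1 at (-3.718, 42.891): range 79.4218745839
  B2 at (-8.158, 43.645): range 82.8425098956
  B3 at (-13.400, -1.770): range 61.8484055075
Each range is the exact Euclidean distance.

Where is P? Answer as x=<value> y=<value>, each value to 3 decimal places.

x=45.983 y=-19.058

eq1: (x + 3.718)² + (y − 42.891)² = 79.4218745839²
eq2: (x + 8.158)² + (y − 43.645)² = 82.8425098956²
eq3: (x + 13.400)² + (y + 1.770)² = 61.8484055075²
eq1−eq3, eq1−eq2 (x²,y² cancel):
  -19.364·x − 89.322·y = 811.840394
  -8.880·x + 1.508·y = -437.069699
det = -19.364·1.508 − -89.322·-8.880 = -822.380272
x = (811.840394·1.508 − -89.322·-437.069699) / -822.380272 = 45.983210
y = (-19.364·-437.069699 − 811.840394·-8.880) / -822.380272 = -19.057559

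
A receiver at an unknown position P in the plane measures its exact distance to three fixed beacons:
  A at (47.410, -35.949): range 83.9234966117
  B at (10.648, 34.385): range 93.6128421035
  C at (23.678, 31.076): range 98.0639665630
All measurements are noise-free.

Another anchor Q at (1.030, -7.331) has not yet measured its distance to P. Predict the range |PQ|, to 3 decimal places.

54.050

eq1: (x − 47.410)² + (y + 35.949)² = 83.9234966117²
eq2: (x − 10.648)² + (y − 34.385)² = 93.6128421035²
eq3: (x − 23.678)² + (y − 31.076)² = 98.0639665630²
eq3−eq2, eq3−eq1 (x²,y² cancel):
  -26.060·x + 6.618·y = 622.520000
  47.464·x − 134.050·y = 4587.061496
det = -26.060·-134.050 − 6.618·47.464 = 3179.226248
x = (622.520000·-134.050 − 6.618·4587.061496) / 3179.226248 = -35.796754
y = (-26.060·4587.061496 − 622.520000·47.464) / 3179.226248 = -46.893835
|P − Q| = √((-35.796754 − 1.030)² + (-46.893835 − -7.331)²) = 54.050233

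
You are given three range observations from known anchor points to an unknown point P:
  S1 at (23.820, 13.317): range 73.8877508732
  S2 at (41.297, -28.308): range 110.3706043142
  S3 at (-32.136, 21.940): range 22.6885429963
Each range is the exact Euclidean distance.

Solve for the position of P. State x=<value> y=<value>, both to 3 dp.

eq1: (x − 23.820)² + (y − 13.317)² = 73.8877508732²
eq2: (x − 41.297)² + (y + 28.308)² = 110.3706043142²
eq3: (x + 32.136)² + (y − 21.940)² = 22.6885429963²
eq1−eq3, eq1−eq2 (x²,y² cancel):
  -111.912·x + 17.246·y = 5713.980953
  34.954·x − 83.250·y = -4960.220384
det = -111.912·-83.250 − 17.246·34.954 = 8713.857316
x = (5713.980953·-83.250 − 17.246·-4960.220384) / 8713.857316 = -44.772933
y = (-111.912·-4960.220384 − 5713.980953·34.954) / 8713.857316 = 40.783511

x=-44.773 y=40.784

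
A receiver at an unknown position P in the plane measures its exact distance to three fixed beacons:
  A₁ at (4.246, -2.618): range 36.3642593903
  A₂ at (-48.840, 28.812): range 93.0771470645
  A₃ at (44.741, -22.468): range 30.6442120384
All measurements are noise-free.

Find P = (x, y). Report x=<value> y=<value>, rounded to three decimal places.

x=17.490 y=-36.485

eq1: (x − 4.246)² + (y + 2.618)² = 36.3642593903²
eq2: (x + 48.840)² + (y − 28.812)² = 93.0771470645²
eq3: (x − 44.741)² + (y + 22.468)² = 30.6442120384²
eq1−eq2, eq1−eq3 (x²,y² cancel):
  -106.172·x + 62.860·y = -4150.401441
  80.990·x − 39.700·y = 2864.977295
det = -106.172·-39.700 − 62.860·80.990 = -876.003000
x = (-4150.401441·-39.700 − 62.860·2864.977295) / -876.003000 = 17.490277
y = (-106.172·2864.977295 − -4150.401441·80.990) / -876.003000 = -36.484628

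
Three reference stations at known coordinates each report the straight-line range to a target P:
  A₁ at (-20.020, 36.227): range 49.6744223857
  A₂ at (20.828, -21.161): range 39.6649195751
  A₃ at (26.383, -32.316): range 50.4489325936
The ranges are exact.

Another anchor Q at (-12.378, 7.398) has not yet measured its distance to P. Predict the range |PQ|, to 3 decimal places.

eq1: (x + 20.020)² + (y − 36.227)² = 49.6744223857²
eq2: (x − 20.828)² + (y + 21.161)² = 39.6649195751²
eq3: (x − 26.383)² + (y + 32.316)² = 50.4489325936²
eq2−eq1, eq2−eq3 (x²,y² cancel):
  -81.696·x + 114.776·y = -62.639970
  11.110·x − 22.310·y = -112.995915
det = -81.696·-22.310 − 114.776·11.110 = 547.476400
x = (-62.639970·-22.310 − 114.776·-112.995915) / 547.476400 = 26.241710
y = (-81.696·-112.995915 − -62.639970·11.110) / 547.476400 = 18.132735
|P − Q| = √((26.241710 − -12.378)² + (18.132735 − 7.398)²) = 40.083869

40.084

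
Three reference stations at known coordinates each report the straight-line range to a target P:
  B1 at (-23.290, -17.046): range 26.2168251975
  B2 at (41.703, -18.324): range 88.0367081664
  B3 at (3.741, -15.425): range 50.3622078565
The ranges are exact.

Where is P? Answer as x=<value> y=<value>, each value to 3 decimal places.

x=-44.825 y=-2.093

eq1: (x + 23.290)² + (y + 17.046)² = 26.2168251975²
eq2: (x − 41.703)² + (y + 18.324)² = 88.0367081664²
eq3: (x − 3.741)² + (y + 15.425)² = 50.3622078565²
eq2−eq3, eq2−eq1 (x²,y² cancel):
  -75.924·x + 5.798·y = 3391.126526
  -129.986·x + 2.556·y = 5821.221092
det = -75.924·2.556 − 5.798·-129.986 = 559.597084
x = (3391.126526·2.556 − 5.798·5821.221092) / 559.597084 = -44.824609
y = (-75.924·5821.221092 − 3391.126526·-129.986) / 559.597084 = -2.093323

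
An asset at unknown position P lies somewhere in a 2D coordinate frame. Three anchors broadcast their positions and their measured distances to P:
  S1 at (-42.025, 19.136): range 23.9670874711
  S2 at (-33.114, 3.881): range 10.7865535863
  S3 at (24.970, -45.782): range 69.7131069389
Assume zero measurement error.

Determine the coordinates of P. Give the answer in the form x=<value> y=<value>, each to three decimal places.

eq1: (x + 42.025)² + (y − 19.136)² = 23.9670874711²
eq2: (x + 33.114)² + (y − 3.881)² = 10.7865535863²
eq3: (x − 24.970)² + (y + 45.782)² = 69.7131069389²
eq2−eq3, eq2−eq1 (x²,y² cancel):
  116.168·x − 99.326·y = -3135.674274
  -17.822·x + 30.510·y = 562.616420
det = 116.168·30.510 − -99.326·-17.822 = 1774.097708
x = (-3135.674274·30.510 − -99.326·562.616420) / 1774.097708 = -22.426602
y = (116.168·562.616420 − -3135.674274·-17.822) / 1774.097708 = 5.340200

x=-22.427 y=5.340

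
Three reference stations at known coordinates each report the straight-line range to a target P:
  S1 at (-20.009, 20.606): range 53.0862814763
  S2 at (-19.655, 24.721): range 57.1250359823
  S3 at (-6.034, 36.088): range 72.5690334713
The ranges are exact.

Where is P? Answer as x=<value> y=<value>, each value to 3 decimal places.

x=-35.932 y=-30.036

eq1: (x + 20.009)² + (y − 20.606)² = 53.0862814763²
eq2: (x + 19.655)² + (y − 24.721)² = 57.1250359823²
eq3: (x + 6.034)² + (y − 36.088)² = 72.5690334713²
eq2−eq1, eq2−eq3 (x²,y² cancel):
  -0.708·x − 8.230·y = 272.636906
  27.242·x + 22.734·y = -1661.688849
det = -0.708·22.734 − -8.230·27.242 = 208.105988
x = (272.636906·22.734 − -8.230·-1661.688849) / 208.105988 = -35.931555
y = (-0.708·-1661.688849 − 272.636906·27.242) / 208.105988 = -30.036132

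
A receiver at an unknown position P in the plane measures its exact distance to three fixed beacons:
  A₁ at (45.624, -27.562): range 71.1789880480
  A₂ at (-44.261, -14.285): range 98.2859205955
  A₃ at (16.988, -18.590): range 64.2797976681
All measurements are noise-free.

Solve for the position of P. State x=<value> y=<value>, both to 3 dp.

x=35.664 y=42.917

eq1: (x − 45.624)² + (y + 27.562)² = 71.1789880480²
eq2: (x + 44.261)² + (y + 14.285)² = 98.2859205955²
eq3: (x − 16.988)² + (y + 18.590)² = 64.2797976681²
eq3−eq2, eq3−eq1 (x²,y² cancel):
  -122.498·x + 8.610·y = -3999.312697
  57.272·x − 17.944·y = 1272.477025
det = -122.498·-17.944 − 8.610·57.272 = 1704.992192
x = (-3999.312697·-17.944 − 8.610·1272.477025) / 1704.992192 = 35.664468
y = (-122.498·1272.477025 − -3999.312697·57.272) / 1704.992192 = 42.916763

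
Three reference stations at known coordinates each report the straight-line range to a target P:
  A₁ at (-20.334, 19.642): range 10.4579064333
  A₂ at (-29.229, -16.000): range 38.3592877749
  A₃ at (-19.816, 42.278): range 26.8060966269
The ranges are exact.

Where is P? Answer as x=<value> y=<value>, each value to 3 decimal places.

x=-10.147 y=17.276

eq1: (x + 20.334)² + (y − 19.642)² = 10.4579064333²
eq2: (x + 29.229)² + (y + 16.000)² = 38.3592877749²
eq3: (x + 19.816)² + (y − 42.278)² = 26.8060966269²
eq1−eq3, eq1−eq2 (x²,y² cancel):
  1.036·x + 45.272·y = 771.624411
  -17.790·x − 71.284·y = -1051.012431
det = 1.036·-71.284 − 45.272·-17.790 = 731.538656
x = (771.624411·-71.284 − 45.272·-1051.012431) / 731.538656 = -10.147160
y = (1.036·-1051.012431 − 771.624411·-17.790) / 731.538656 = 17.276393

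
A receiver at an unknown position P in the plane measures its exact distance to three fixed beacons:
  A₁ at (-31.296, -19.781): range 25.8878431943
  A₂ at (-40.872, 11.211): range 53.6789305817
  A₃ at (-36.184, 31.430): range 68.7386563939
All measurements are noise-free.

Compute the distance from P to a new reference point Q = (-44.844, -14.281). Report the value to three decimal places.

40.482

eq1: (x + 31.296)² + (y + 19.781)² = 25.8878431943²
eq2: (x + 40.872)² + (y − 11.211)² = 53.6789305817²
eq3: (x + 36.184)² + (y − 31.430)² = 68.7386563939²
eq1−eq3, eq1−eq2 (x²,y² cancel):
  -9.776·x + 102.422·y = -3128.423279
  -19.152·x + 61.984·y = -1785.767835
det = -9.776·61.984 − 102.422·-19.152 = 1355.630560
x = (-3128.423279·61.984 − 102.422·-1785.767835) / 1355.630560 = -8.121885
y = (-9.776·-1785.767835 − -3128.423279·-19.152) / 1355.630560 = -31.319666
|P − Q| = √((-8.121885 − -44.844)² + (-31.319666 − -14.281)²) = 40.482464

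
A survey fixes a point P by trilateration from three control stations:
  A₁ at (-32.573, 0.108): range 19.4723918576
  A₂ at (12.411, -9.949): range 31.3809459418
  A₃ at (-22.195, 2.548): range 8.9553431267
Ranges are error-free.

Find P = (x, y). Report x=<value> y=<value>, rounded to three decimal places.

eq1: (x + 32.573)² + (y − 0.108)² = 19.4723918576²
eq2: (x − 12.411)² + (y + 9.949)² = 31.3809459418²
eq3: (x + 22.195)² + (y − 2.548)² = 8.9553431267²
eq3−eq2, eq3−eq1 (x²,y² cancel):
  69.212·x − 24.994·y = -1150.660405
  -20.756·x − 4.880·y = 262.925790
det = 69.212·-4.880 − -24.994·-20.756 = -856.530024
x = (-1150.660405·-4.880 − -24.994·262.925790) / -856.530024 = -14.228094
y = (69.212·262.925790 − -1150.660405·-20.756) / -856.530024 = 6.637815

x=-14.228 y=6.638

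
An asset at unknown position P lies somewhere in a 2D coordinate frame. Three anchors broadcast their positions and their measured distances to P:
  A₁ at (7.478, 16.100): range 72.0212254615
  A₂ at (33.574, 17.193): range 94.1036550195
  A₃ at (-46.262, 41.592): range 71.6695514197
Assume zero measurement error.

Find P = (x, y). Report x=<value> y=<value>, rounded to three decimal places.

eq1: (x − 7.478)² + (y − 16.100)² = 72.0212254615²
eq2: (x − 33.574)² + (y − 17.193)² = 94.1036550195²
eq3: (x + 46.262)² + (y − 41.592)² = 71.6695514197²
eq1−eq2, eq1−eq3 (x²,y² cancel):
  52.192·x + 2.186·y = -2560.758730
  -107.480·x + 50.984·y = 3605.468940
det = 52.192·50.984 − 2.186·-107.480 = 2895.908208
x = (-2560.758730·50.984 − 2.186·3605.468940) / 2895.908208 = -47.805133
y = (52.192·3605.468940 − -2560.758730·-107.480) / 2895.908208 = -30.060937

x=-47.805 y=-30.061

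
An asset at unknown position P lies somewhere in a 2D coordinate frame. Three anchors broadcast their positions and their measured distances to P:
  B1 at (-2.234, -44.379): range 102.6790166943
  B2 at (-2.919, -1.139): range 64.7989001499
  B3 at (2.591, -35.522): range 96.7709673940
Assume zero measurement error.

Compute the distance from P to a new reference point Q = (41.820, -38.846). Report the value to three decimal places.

eq1: (x + 2.234)² + (y + 44.379)² = 102.6790166943²
eq2: (x + 2.919)² + (y + 1.139)² = 64.7989001499²
eq3: (x − 2.591)² + (y + 35.522)² = 96.7709673940²
eq3−eq2, eq3−eq1 (x²,y² cancel):
  -11.020·x + 68.766·y = 3907.014787
  -9.650·x − 17.714·y = -472.399707
det = -11.020·-17.714 − 68.766·-9.650 = 858.800180
x = (3907.014787·-17.714 − 68.766·-472.399707) / 858.800180 = -42.761777
y = (-11.020·-472.399707 − 3907.014787·-9.650) / 858.800180 = 49.963354
|P − Q| = √((-42.761777 − 41.820)² + (49.963354 − -38.846)²) = 122.642482

122.642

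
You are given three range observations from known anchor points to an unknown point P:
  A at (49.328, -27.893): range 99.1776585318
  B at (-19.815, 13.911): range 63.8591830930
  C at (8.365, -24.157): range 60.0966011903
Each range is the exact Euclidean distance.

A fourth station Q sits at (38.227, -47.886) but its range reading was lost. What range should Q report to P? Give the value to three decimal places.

87.046

eq1: (x − 49.328)² + (y + 27.893)² = 99.1776585318²
eq2: (x + 19.815)² + (y − 13.911)² = 63.8591830930²
eq3: (x − 8.365)² + (y + 24.157)² = 60.0966011903²
eq1−eq2, eq1−eq3 (x²,y² cancel):
  -138.286·x + 83.608·y = 3133.091800
  -81.926·x + 7.472·y = 3666.869318
det = -138.286·7.472 − 83.608·-81.926 = 5816.396016
x = (3133.091800·7.472 − 83.608·3666.869318) / 5816.396016 = -48.684640
y = (-138.286·3666.869318 − 3133.091800·-81.926) / 5816.396016 = -43.049856
|P − Q| = √((-48.684640 − 38.227)² + (-43.049856 − -47.886)²) = 87.046088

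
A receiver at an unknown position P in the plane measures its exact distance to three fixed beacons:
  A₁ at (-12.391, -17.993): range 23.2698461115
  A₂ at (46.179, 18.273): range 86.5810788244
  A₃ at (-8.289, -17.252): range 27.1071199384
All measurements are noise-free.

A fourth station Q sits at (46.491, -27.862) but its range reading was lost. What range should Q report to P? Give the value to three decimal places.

eq1: (x + 12.391)² + (y + 17.993)² = 23.2698461115²
eq2: (x − 46.179)² + (y − 18.273)² = 86.5810788244²
eq3: (x + 8.289)² + (y + 17.252)² = 27.1071199384²
eq2−eq1, eq2−eq3 (x²,y² cancel):
  -117.140·x − 72.532·y = 4965.679832
  -108.936·x − 71.050·y = 4661.423714
det = -117.140·-71.050 − -72.532·-108.936 = 421.451048
x = (4965.679832·-71.050 − -72.532·4661.423714) / 421.451048 = -34.901247
y = (-117.140·4661.423714 − 4965.679832·-108.936) / 421.451048 = -12.096009
|P − Q| = √((-34.901247 − 46.491)² + (-12.096009 − -27.862)²) = 82.905153

82.905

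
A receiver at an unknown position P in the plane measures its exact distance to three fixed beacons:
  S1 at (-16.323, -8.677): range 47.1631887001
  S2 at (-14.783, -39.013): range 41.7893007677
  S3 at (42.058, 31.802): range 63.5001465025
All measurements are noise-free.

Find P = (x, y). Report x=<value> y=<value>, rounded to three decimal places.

x=25.936 y=-29.618

eq1: (x + 16.323)² + (y + 8.677)² = 47.1631887001²
eq2: (x + 14.783)² + (y + 39.013)² = 41.7893007677²
eq3: (x − 42.058)² + (y − 31.802)² = 63.5001465025²
eq1−eq2, eq1−eq3 (x²,y² cancel):
  3.080·x − 60.672·y = 1876.841310
  116.762·x + 80.958·y = 630.609673
det = 3.080·80.958 − -60.672·116.762 = 7333.534704
x = (1876.841310·80.958 − -60.672·630.609673) / 7333.534704 = 25.936424
y = (3.080·630.609673 − 1876.841310·116.762) / 7333.534704 = -29.617569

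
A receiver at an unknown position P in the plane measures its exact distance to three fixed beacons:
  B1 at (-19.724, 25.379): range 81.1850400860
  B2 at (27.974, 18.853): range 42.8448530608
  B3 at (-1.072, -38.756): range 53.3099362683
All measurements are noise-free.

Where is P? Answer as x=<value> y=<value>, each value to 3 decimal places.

x=48.372 y=-18.825

eq1: (x + 19.724)² + (y − 25.379)² = 81.1850400860²
eq2: (x − 27.974)² + (y − 18.853)² = 42.8448530608²
eq3: (x + 1.072)² + (y + 38.756)² = 53.3099362683²
eq3−eq2, eq3−eq1 (x²,y² cancel):
  58.092·x + 115.218·y = 641.071436
  -37.304·x + 128.270·y = -4219.108332
det = 58.092·128.270 − 115.218·-37.304 = 11749.553112
x = (641.071436·128.270 − 115.218·-4219.108332) / 11749.553112 = 48.371836
y = (58.092·-4219.108332 − 641.071436·-37.304) / 11749.553112 = -18.824709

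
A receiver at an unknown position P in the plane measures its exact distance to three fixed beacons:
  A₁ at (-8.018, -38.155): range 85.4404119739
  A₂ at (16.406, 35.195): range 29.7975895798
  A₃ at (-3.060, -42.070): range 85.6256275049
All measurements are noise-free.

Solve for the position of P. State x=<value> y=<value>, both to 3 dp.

eq1: (x + 8.018)² + (y + 38.155)² = 85.4404119739²
eq2: (x − 16.406)² + (y − 35.195)² = 29.7975895798²
eq3: (x + 3.060)² + (y + 42.070)² = 85.6256275049²
eq2−eq1, eq2−eq3 (x²,y² cancel):
  -48.848·x − 146.700·y = -6399.920166
  -38.932·x − 154.530·y = -6172.448102
det = -48.848·-154.530 − -146.700·-38.932 = 1837.157040
x = (-6399.920166·-154.530 − -146.700·-6172.448102) / 1837.157040 = 45.440605
y = (-48.848·-6172.448102 − -6399.920166·-38.932) / 1837.157040 = 28.495143

x=45.441 y=28.495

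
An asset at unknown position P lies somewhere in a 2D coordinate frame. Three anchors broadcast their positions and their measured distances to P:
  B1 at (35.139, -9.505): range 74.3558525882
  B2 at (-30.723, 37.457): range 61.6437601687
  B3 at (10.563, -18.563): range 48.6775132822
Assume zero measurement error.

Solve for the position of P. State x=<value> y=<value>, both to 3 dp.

x=-37.835 y=-23.775

eq1: (x − 35.139)² + (y + 9.505)² = 74.3558525882²
eq2: (x + 30.723)² + (y − 37.457)² = 61.6437601687²
eq3: (x − 10.563)² + (y + 18.563)² = 48.6775132822²
eq3−eq2, eq3−eq1 (x²,y² cancel):
  -82.572·x + 112.040·y = 460.314772
  49.152·x + 18.116·y = -2290.360107
det = -82.572·18.116 − 112.040·49.152 = -7002.864432
x = (460.314772·18.116 − 112.040·-2290.360107) / -7002.864432 = -37.834662
y = (-82.572·-2290.360107 − 460.314772·49.152) / -7002.864432 = -23.775160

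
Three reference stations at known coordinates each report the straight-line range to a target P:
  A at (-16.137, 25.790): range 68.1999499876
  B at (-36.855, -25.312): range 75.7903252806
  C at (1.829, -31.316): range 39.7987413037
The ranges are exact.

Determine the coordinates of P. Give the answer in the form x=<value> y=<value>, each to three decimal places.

eq1: (x + 16.137)² + (y − 25.790)² = 68.1999499876²
eq2: (x + 36.855)² + (y + 25.312)² = 75.7903252806²
eq3: (x − 1.829)² + (y + 31.316)² = 39.7987413037²
eq3−eq2, eq3−eq1 (x²,y² cancel):
  -77.368·x + 12.008·y = -3145.282325
  -35.932·x + 114.212·y = -3125.803597
det = -77.368·114.212 − 12.008·-35.932 = -8404.882560
x = (-3145.282325·114.212 − 12.008·-3125.803597) / -8404.882560 = 38.274697
y = (-77.368·-3125.803597 − -3145.282325·-35.932) / -8404.882560 = -15.326911

x=38.275 y=-15.327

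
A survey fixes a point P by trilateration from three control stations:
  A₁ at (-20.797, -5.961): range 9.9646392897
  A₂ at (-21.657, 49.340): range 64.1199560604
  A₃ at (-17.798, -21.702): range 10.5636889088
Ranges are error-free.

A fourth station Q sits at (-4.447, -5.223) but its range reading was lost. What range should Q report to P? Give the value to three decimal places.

eq1: (x + 20.797)² + (y + 5.961)² = 9.9646392897²
eq2: (x + 21.657)² + (y − 49.340)² = 64.1199560604²
eq3: (x + 17.798)² + (y + 21.702)² = 10.5636889088²
eq3−eq1, eq3−eq2 (x²,y² cancel):
  -5.998·x + 31.482·y = -307.399391
  -7.718·x + 142.084·y = -1884.061601
det = -5.998·142.084 − 31.482·-7.718 = -609.241756
x = (-307.399391·142.084 − 31.482·-1884.061601) / -609.241756 = -25.667138
y = (-5.998·-1884.061601 − -307.399391·-7.718) / -609.241756 = -14.654434
|P − Q| = √((-25.667138 − -4.447)² + (-14.654434 − -5.223)²) = 23.221675

23.222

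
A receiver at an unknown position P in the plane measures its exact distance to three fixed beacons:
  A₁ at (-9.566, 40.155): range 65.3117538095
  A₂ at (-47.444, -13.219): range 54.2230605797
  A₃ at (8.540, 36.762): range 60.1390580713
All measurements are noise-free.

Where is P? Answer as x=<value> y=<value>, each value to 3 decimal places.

x=5.831 y=-23.316

eq1: (x + 9.566)² + (y − 40.155)² = 65.3117538095²
eq2: (x + 47.444)² + (y + 13.219)² = 54.2230605797²
eq3: (x − 8.540)² + (y − 36.762)² = 60.1390580713²
eq2−eq3, eq2−eq1 (x²,y² cancel):
  111.968·x + 99.962·y = -1677.864860
  75.756·x + 106.748·y = -2047.227603
det = 111.968·106.748 − 99.962·75.756 = 4379.638792
x = (-1677.864860·106.748 − 99.962·-2047.227603) / 4379.638792 = 5.830674
y = (111.968·-2047.227603 − -1677.864860·75.756) / 4379.638792 = -23.315998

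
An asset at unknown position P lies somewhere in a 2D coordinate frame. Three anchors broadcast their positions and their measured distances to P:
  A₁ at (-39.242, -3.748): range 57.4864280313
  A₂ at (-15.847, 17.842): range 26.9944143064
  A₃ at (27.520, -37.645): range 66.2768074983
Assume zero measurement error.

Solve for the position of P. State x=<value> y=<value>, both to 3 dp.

eq1: (x + 39.242)² + (y + 3.748)² = 57.4864280313²
eq2: (x + 15.847)² + (y − 17.842)² = 26.9944143064²
eq3: (x − 27.520)² + (y + 37.645)² = 66.2768074983²
eq2−eq3, eq2−eq1 (x²,y² cancel):
  86.734·x − 110.974·y = -2058.884756
  -46.790·x − 43.180·y = -1591.473309
det = 86.734·-43.180 − -110.974·-46.790 = -8937.647580
x = (-2058.884756·-43.180 − -110.974·-1591.473309) / -8937.647580 = 9.813490
y = (86.734·-1591.473309 − -2058.884756·-46.790) / -8937.647580 = 26.222791

x=9.813 y=26.223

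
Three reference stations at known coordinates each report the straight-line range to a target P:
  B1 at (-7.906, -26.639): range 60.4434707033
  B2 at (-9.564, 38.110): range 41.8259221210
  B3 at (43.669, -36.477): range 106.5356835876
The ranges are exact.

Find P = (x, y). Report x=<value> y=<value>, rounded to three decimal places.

x=-47.001 y=19.459

eq1: (x + 7.906)² + (y + 26.639)² = 60.4434707033²
eq2: (x + 9.564)² + (y − 38.110)² = 41.8259221210²
eq3: (x − 43.669)² + (y + 36.477)² = 106.5356835876²
eq3−eq1, eq3−eq2 (x²,y² cancel):
  -103.150·x + 19.676·y = 5231.026794
  -106.466·x + 149.174·y = 7906.733222
det = -103.150·149.174 − 19.676·-106.466 = -13292.473084
x = (5231.026794·149.174 − 19.676·7906.733222) / -13292.473084 = -47.001059
y = (-103.150·7906.733222 − 5231.026794·-106.466) / -13292.473084 = 19.458609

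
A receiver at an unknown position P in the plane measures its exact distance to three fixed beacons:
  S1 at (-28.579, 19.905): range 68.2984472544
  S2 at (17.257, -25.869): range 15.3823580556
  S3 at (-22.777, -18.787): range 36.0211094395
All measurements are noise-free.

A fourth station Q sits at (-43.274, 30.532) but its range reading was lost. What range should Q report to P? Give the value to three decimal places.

85.382

eq1: (x + 28.579)² + (y − 19.905)² = 68.2984472544²
eq2: (x − 17.257)² + (y + 25.869)² = 15.3823580556²
eq3: (x + 22.777)² + (y + 18.787)² = 36.0211094395²
eq3−eq1, eq3−eq2 (x²,y² cancel):
  -11.604·x + 77.384·y = -3025.932404
  80.068·x − 14.164·y = 1156.169498
det = -11.604·-14.164 − 77.384·80.068 = -6031.623056
x = (-3025.932404·-14.164 − 77.384·1156.169498) / -6031.623056 = 7.727557
y = (-11.604·1156.169498 − -3025.932404·80.068) / -6031.623056 = -37.944043
|P − Q| = √((7.727557 − -43.274)² + (-37.944043 − 30.532)²) = 85.382243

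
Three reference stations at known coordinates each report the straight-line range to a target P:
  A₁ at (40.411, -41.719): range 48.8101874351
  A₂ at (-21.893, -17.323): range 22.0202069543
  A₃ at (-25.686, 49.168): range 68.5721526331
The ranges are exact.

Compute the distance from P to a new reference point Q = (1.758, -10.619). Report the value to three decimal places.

eq1: (x − 40.411)² + (y + 41.719)² = 48.8101874351²
eq2: (x + 21.893)² + (y + 17.323)² = 22.0202069543²
eq3: (x + 25.686)² + (y − 49.168)² = 68.5721526331²
eq3−eq1, eq3−eq2 (x²,y² cancel):
  132.194·x − 181.774·y = 2615.966781
  7.586·x − 132.982·y = 1919.377560
det = 132.194·-132.982 − -181.774·7.586 = -16200.484944
x = (2615.966781·-132.982 − -181.774·1919.377560) / -16200.484944 = -0.062741
y = (132.194·1919.377560 − 2615.966781·7.586) / -16200.484944 = -14.436943
|P − Q| = √((-0.062741 − 1.758)² + (-14.436943 − -10.619)²) = 4.229868

4.230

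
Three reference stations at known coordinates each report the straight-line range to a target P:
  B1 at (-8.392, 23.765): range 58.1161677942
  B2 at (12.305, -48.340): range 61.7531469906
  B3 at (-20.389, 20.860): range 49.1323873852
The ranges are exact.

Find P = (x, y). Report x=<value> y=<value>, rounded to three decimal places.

eq1: (x + 8.392)² + (y − 23.765)² = 58.1161677942²
eq2: (x − 12.305)² + (y + 48.340)² = 61.7531469906²
eq3: (x + 20.389)² + (y − 20.860)² = 49.1323873852²
eq1−eq3, eq1−eq2 (x²,y² cancel):
  -23.994·x − 5.810·y = 1179.147501
  41.394·x − 144.210·y = 1417.005532
det = -23.994·-144.210 − -5.810·41.394 = 3700.673880
x = (1179.147501·-144.210 − -5.810·1417.005532) / 3700.673880 = -43.725025
y = (-23.994·1417.005532 − 1179.147501·41.394) / 3700.673880 = -22.376806

x=-43.725 y=-22.377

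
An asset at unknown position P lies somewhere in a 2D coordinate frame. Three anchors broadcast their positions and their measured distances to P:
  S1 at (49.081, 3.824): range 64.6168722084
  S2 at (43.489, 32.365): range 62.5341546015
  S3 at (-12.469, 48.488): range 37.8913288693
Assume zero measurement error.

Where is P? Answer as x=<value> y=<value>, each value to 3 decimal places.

x=-15.170 y=10.693

eq1: (x − 49.081)² + (y − 3.824)² = 64.6168722084²
eq2: (x − 43.489)² + (y − 32.365)² = 62.5341546015²
eq3: (x + 12.469)² + (y − 48.488)² = 37.8913288693²
eq3−eq2, eq3−eq1 (x²,y² cancel):
  111.916·x − 32.246·y = -2042.543447
  123.100·x − 89.328·y = -2822.581939
det = 111.916·-89.328 − -32.246·123.100 = -6027.749848
x = (-2042.543447·-89.328 − -32.246·-2822.581939) / -6027.749848 = -15.169731
y = (111.916·-2822.581939 − -2042.543447·123.100) / -6027.749848 = 10.693042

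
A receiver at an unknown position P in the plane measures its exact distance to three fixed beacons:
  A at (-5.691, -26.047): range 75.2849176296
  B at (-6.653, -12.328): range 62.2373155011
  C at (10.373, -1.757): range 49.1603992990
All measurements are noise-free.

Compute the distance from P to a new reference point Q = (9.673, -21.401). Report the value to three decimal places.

eq1: (x + 5.691)² + (y + 26.047)² = 75.2849176296²
eq2: (x + 6.653)² + (y + 12.328)² = 62.2373155011²
eq3: (x − 10.373)² + (y + 1.757)² = 49.1603992990²
eq3−eq1, eq3−eq2 (x²,y² cancel):
  -32.128·x − 48.580·y = -2650.926451
  -34.052·x − 21.142·y = -1371.182767
det = -32.128·-21.142 − -48.580·-34.052 = -974.995984
x = (-2650.926451·-21.142 − -48.580·-1371.182767) / -974.995984 = 10.837144
y = (-32.128·-1371.182767 − -2650.926451·-34.052) / -974.995984 = 47.401208
|P − Q| = √((10.837144 − 9.673)² + (47.401208 − -21.401)²) = 68.812056

68.812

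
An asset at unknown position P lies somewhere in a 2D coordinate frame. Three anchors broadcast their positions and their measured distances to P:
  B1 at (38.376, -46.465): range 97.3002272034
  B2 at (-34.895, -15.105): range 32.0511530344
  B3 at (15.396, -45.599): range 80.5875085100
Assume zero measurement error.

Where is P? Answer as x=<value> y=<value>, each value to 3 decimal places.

x=-35.427 y=16.942

eq1: (x − 38.376)² + (y + 46.465)² = 97.3002272034²
eq2: (x + 34.895)² + (y + 15.105)² = 32.0511530344²
eq3: (x − 15.396)² + (y + 45.599)² = 80.5875085100²
eq2−eq3, eq2−eq1 (x²,y² cancel):
  100.582·x − 60.988·y = -4596.586550
  146.542·x − 62.720·y = -6254.166252
det = 100.582·-62.720 − -60.988·146.542 = 2628.800456
x = (-4596.586550·-62.720 − -60.988·-6254.166252) / 2628.800456 = -35.427255
y = (100.582·-6254.166252 − -4596.586550·146.542) / 2628.800456 = 16.941733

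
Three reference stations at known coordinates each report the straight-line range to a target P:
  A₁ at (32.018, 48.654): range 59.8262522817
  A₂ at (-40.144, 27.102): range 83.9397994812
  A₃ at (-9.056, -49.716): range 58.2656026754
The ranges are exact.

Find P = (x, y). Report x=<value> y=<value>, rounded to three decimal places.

x=34.590 y=-11.117

eq1: (x − 32.018)² + (y − 48.654)² = 59.8262522817²
eq2: (x + 40.144)² + (y − 27.102)² = 83.9397994812²
eq3: (x + 9.056)² + (y + 49.716)² = 58.2656026754²
eq2−eq3, eq2−eq1 (x²,y² cancel):
  62.176·x − 153.636·y = 3858.642134
  144.324·x + 43.104·y = 4513.014375
det = 62.176·43.104 − -153.636·144.324 = 24853.396368
x = (3858.642134·43.104 − -153.636·4513.014375) / 24853.396368 = 34.590218
y = (62.176·4513.014375 − 3858.642134·144.324) / 24853.396368 = -11.116931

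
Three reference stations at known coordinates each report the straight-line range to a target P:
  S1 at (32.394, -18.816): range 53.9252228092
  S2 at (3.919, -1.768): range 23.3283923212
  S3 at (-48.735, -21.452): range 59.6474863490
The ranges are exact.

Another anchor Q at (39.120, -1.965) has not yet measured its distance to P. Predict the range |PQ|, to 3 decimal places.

eq1: (x − 32.394)² + (y + 18.816)² = 53.9252228092²
eq2: (x − 3.919)² + (y + 1.768)² = 23.3283923212²
eq3: (x + 48.735)² + (y + 21.452)² = 59.6474863490²
eq2−eq3, eq2−eq1 (x²,y² cancel):
  -105.308·x − 39.368·y = -196.804595
  56.950·x − 34.096·y = -978.787060
det = -105.308·-34.096 − -39.368·56.950 = 5832.589168
x = (-196.804595·-34.096 − -39.368·-978.787060) / 5832.589168 = -5.456006
y = (-105.308·-978.787060 − -196.804595·56.950) / 5832.589168 = 19.593722
|P − Q| = √((-5.456006 − 39.120)² + (19.593722 − -1.965)²) = 49.515642

49.516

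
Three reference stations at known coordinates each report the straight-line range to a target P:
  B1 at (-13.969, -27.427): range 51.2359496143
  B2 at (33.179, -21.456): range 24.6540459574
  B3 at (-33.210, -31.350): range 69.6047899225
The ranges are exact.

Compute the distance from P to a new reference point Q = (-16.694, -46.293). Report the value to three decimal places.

65.925

eq1: (x + 13.969)² + (y + 27.427)² = 51.2359496143²
eq2: (x − 33.179)² + (y + 21.456)² = 24.6540459574²
eq3: (x + 33.210)² + (y + 31.350)² = 69.6047899225²
eq2−eq1, eq2−eq3 (x²,y² cancel):
  -94.296·x − 11.942·y = -2631.133238
  -132.778·x − 19.788·y = -3712.484175
det = -94.296·-19.788 − -11.942·-132.778 = 280.294372
x = (-2631.133238·-19.788 − -11.942·-3712.484175) / 280.294372 = 27.579499
y = (-94.296·-3712.484175 − -2631.133238·-132.778) / 280.294372 = 2.553739
|P − Q| = √((27.579499 − -16.694)² + (2.553739 − -46.293)²) = 65.925311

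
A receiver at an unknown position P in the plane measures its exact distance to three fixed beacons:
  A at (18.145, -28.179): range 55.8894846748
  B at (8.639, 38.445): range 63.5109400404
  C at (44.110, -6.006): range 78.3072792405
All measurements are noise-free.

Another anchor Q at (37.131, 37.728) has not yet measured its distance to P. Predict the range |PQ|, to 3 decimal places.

eq1: (x − 18.145)² + (y + 28.179)² = 55.8894846748²
eq2: (x − 8.639)² + (y − 38.445)² = 63.5109400404²
eq3: (x − 44.110)² + (y + 6.006)² = 78.3072792405²
eq3−eq2, eq3−eq1 (x²,y² cancel):
  -70.942·x + 88.902·y = 1669.276687
  -51.930·x − 44.346·y = 2149.928415
det = -70.942·-44.346 − 88.902·-51.930 = 7762.674792
x = (1669.276687·-44.346 − 88.902·2149.928415) / 7762.674792 = -34.158159
y = (-70.942·2149.928415 − 1669.276687·-51.930) / 7762.674792 = -8.480928
|P − Q| = √((-34.158159 − 37.131)² + (-8.480928 − 37.728)²) = 84.955336

84.955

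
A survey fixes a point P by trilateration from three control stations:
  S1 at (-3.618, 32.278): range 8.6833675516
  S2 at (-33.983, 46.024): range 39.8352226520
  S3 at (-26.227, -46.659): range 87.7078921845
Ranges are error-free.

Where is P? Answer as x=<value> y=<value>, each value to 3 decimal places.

x=4.440 y=35.513

eq1: (x + 3.618)² + (y − 32.278)² = 8.6833675516²
eq2: (x + 33.983)² + (y − 46.024)² = 39.8352226520²
eq3: (x + 26.227)² + (y + 46.659)² = 87.7078921845²
eq3−eq1, eq3−eq2 (x²,y² cancel):
  45.218·x + 157.874·y = 5807.314877
  -15.512·x + 185.366·y = 6513.964443
det = 45.218·185.366 − 157.874·-15.512 = 10830.821276
x = (5807.314877·185.366 − 157.874·6513.964443) / 10830.821276 = 4.440393
y = (45.218·6513.964443 − 5807.314877·-15.512) / 10830.821276 = 35.512682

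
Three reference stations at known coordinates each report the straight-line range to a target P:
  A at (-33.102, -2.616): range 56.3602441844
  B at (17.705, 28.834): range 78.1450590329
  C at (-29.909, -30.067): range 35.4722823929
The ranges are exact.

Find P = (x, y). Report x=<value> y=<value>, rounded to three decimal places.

x=0.983 y=-47.501

eq1: (x + 33.102)² + (y + 2.616)² = 56.3602441844²
eq2: (x − 17.705)² + (y − 28.834)² = 78.1450590329²
eq3: (x + 29.909)² + (y + 30.067)² = 35.4722823929²
eq2−eq3, eq2−eq1 (x²,y² cancel):
  -95.228·x − 117.802·y = 5502.073622
  -101.614·x − 62.900·y = 2887.892406
det = -95.228·-62.900 − -117.802·-101.614 = -5980.491228
x = (5502.073622·-62.900 − -117.802·2887.892406) / -5980.491228 = 0.983352
y = (-95.228·2887.892406 − 5502.073622·-101.614) / -5980.491228 = -47.501030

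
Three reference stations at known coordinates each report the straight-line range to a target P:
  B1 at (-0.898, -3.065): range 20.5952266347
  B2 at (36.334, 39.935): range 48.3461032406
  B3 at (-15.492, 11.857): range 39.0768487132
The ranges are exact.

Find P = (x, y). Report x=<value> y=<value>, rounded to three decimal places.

eq1: (x + 0.898)² + (y + 3.065)² = 20.5952266347²
eq2: (x − 36.334)² + (y − 39.935)² = 48.3461032406²
eq3: (x + 15.492)² + (y − 11.857)² = 39.0768487132²
eq1−eq2, eq1−eq3 (x²,y² cancel):
  74.464·x + 86.000·y = 991.580814
  -29.188·x + 29.844·y = -732.446861
det = 74.464·29.844 − 86.000·-29.188 = 4732.471616
x = (991.580814·29.844 − 86.000·-732.446861) / 4732.471616 = 19.563386
y = (74.464·-732.446861 − 991.580814·-29.188) / 4732.471616 = -5.409153

x=19.563 y=-5.409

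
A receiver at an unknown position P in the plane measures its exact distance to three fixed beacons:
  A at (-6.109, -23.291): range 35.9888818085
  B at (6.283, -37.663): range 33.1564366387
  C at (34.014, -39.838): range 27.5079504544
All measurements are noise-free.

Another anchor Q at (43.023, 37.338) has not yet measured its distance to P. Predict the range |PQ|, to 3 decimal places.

eq1: (x + 6.109)² + (y + 23.291)² = 35.9888818085²
eq2: (x − 6.283)² + (y + 37.663)² = 33.1564366387²
eq3: (x − 34.014)² + (y + 39.838)² = 27.5079504544²
eq3−eq2, eq3−eq1 (x²,y² cancel):
  -55.462·x + 4.350·y = -1628.702734
  -80.246·x + 33.094·y = -2702.740154
det = -55.462·33.094 − 4.350·-80.246 = -1486.389328
x = (-1628.702734·33.094 − 4.350·-2702.740154) / -1486.389328 = 28.352847
y = (-55.462·-2702.740154 − -1628.702734·-80.246) / -1486.389328 = -12.918886
|P − Q| = √((28.352847 − 43.023)² + (-12.918886 − 37.338)²) = 52.354255

52.354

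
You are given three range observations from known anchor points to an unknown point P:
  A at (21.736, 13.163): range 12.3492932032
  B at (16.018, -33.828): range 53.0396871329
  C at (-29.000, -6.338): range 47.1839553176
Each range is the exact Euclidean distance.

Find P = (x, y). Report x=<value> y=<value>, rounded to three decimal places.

x=10.830 y=18.957

eq1: (x − 21.736)² + (y − 13.163)² = 12.3492932032²
eq2: (x − 16.018)² + (y + 33.828)² = 53.0396871329²
eq3: (x + 29.000)² + (y + 6.338)² = 47.1839553176²
eq2−eq3, eq2−eq1 (x²,y² cancel):
  -90.036·x + 54.980·y = 67.143108
  11.436·x + 93.982·y = 1905.511726
det = -90.036·93.982 − 54.980·11.436 = -9090.514632
x = (67.143108·93.982 − 54.980·1905.511726) / -9090.514632 = 10.830497
y = (-90.036·1905.511726 − 67.143108·11.436) / -9090.514632 = 18.957398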